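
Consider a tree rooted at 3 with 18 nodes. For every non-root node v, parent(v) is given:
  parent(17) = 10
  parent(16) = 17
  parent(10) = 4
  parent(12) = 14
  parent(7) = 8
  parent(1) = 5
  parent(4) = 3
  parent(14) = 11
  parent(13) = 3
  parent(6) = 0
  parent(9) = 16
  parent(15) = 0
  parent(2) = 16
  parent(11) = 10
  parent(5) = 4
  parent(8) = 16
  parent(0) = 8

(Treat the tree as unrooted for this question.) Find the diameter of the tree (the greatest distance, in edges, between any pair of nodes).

Starting from 15, a farthest node is 1 at distance 8.
One longest path: 15–0–8–16–17–10–4–5–1.
So the diameter is 8.

8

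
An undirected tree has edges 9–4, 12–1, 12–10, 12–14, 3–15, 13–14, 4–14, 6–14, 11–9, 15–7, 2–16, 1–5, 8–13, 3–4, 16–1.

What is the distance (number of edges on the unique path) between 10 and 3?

4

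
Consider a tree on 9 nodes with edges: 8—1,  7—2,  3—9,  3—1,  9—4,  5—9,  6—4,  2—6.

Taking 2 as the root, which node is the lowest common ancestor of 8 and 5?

9

Ancestors of 8 (toward the root): 8, 1, 3, 9, 4, 6, 2.
Ancestors of 5: 5, 9, 4, 6, 2.
The deepest node appearing in both lists is 9.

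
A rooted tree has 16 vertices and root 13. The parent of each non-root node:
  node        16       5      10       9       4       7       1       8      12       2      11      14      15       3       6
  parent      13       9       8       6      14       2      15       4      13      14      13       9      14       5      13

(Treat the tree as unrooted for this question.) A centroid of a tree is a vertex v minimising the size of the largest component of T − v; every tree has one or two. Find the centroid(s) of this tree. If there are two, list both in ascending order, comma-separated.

Removing 14 splits the tree into components of sizes 8, 3, 2, 2; the largest is 8 ≤ ⌊16/2⌋ = 8.
9 is adjacent to 14 and is also a centroid (the largest component after removing it is likewise 8).

9, 14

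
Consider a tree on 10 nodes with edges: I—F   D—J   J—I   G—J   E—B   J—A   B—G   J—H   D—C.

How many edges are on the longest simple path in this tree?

Starting from E, a farthest node is F at distance 5.
One longest path: E–B–G–J–I–F.
So the diameter is 5.

5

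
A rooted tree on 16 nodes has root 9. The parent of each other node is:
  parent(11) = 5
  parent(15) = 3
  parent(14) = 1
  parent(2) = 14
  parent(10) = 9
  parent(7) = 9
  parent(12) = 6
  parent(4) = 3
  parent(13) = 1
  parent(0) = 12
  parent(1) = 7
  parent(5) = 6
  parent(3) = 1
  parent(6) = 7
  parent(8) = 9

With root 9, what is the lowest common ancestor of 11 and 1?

7

11's ancestor chain is 11, 5, 6, 7, 9 and 1's is 1, 7, 9; they first meet at 7.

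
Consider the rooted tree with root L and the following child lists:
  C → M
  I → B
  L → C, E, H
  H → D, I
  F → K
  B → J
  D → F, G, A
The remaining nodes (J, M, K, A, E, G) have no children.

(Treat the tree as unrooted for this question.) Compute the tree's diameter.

6

Starting from J, a farthest node is M at distance 6.
One longest path: J–B–I–H–L–C–M.
So the diameter is 6.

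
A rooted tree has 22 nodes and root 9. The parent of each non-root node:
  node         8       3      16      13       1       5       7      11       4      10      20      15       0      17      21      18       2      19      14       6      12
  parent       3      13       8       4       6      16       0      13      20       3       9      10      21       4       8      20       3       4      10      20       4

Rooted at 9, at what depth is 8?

5

Path from 9 to 8: 9–20–4–13–3–8, which has 5 edges.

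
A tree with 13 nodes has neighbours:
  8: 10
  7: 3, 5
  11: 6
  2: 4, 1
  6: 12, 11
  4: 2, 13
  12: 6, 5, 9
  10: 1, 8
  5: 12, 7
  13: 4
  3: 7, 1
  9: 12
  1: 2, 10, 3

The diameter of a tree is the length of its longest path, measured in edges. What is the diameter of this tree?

A longest path is 13 - 4 - 2 - 1 - 3 - 7 - 5 - 12 - 6 - 11, with 9 edges.

9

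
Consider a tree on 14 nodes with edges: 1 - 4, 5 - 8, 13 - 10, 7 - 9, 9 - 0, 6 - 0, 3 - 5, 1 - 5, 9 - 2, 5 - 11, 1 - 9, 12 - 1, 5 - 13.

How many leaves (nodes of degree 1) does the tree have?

9

Exactly 9 nodes have a single neighbour: 2, 3, 4, 6, 7, 8, 10, 11, 12.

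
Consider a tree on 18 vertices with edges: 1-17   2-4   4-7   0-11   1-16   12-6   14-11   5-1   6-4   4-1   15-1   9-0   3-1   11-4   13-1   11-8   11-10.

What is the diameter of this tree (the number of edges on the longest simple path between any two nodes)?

5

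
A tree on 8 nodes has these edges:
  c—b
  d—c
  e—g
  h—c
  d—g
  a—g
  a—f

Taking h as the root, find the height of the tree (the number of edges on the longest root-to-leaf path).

5

A deepest node is f, reached by h-c-d-g-a-f.
That path has 5 edges, so the height is 5.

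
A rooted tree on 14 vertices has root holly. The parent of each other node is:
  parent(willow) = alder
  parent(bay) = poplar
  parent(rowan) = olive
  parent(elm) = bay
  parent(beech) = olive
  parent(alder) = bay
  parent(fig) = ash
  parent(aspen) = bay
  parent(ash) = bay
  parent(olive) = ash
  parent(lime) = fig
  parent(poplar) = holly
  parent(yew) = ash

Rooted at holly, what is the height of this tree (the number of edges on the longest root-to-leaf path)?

5

The longest root-to-leaf path is holly – poplar – bay – ash – olive – beech (5 edges).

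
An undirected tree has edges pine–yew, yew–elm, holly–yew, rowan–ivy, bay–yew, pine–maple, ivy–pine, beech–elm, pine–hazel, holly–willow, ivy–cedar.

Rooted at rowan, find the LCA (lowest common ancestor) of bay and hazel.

pine

Path bay→root: bay yew pine ivy rowan; path hazel→root: hazel pine ivy rowan.
First common node: pine.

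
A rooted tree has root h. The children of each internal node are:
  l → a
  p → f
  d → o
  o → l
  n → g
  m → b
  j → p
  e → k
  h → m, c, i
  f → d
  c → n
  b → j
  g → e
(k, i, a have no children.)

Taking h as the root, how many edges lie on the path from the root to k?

5

Climbing from k to the root: k → e → g → n → c → h. That's 5 steps.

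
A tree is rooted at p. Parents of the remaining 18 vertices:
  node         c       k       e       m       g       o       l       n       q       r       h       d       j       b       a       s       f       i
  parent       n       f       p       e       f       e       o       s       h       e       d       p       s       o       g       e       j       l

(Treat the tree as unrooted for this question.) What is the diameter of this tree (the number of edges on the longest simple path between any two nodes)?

9

Starting from a, a farthest node is q at distance 9.
One longest path: a-g-f-j-s-e-p-d-h-q.
So the diameter is 9.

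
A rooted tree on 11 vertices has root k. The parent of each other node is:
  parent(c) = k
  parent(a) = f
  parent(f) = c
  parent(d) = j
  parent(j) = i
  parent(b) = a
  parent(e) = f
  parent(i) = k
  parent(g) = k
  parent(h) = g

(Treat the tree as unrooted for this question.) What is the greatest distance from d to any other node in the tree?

Distances from d peak at 7, attained at b.
d–j–i–k–c–f–a–b

7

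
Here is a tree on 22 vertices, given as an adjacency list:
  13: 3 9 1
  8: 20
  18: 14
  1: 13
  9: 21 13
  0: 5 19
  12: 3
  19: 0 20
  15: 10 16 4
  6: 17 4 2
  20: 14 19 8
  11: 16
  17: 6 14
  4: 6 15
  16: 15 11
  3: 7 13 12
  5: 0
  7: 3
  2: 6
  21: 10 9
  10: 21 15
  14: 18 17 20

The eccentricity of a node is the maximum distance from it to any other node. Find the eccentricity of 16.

9

A farthest node from 16 is 5.
The path 16 – 15 – 4 – 6 – 17 – 14 – 20 – 19 – 0 – 5 has 9 edges.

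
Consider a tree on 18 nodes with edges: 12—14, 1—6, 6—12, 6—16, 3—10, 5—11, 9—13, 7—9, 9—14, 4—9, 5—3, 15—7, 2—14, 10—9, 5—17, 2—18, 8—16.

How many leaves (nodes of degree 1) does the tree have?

8

Exactly 8 nodes have a single neighbour: 1, 4, 8, 11, 13, 15, 17, 18.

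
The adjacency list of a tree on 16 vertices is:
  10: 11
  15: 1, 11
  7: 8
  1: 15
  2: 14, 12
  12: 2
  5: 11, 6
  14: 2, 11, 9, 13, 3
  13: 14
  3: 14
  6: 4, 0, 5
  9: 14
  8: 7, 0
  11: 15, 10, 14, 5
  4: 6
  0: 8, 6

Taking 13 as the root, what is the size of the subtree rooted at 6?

6's subtree: {6, 0, 4, 8, 7}, size 5.

5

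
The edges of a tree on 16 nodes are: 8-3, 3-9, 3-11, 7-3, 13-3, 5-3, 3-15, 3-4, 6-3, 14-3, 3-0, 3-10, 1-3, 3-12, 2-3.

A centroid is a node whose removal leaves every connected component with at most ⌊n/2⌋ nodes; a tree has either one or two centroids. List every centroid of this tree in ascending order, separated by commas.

3

Removing 3 splits the tree into components of sizes 1, 1, 1, 1, 1, 1, 1, 1, 1, 1, 1, 1, 1, 1, 1; the largest is 1 ≤ ⌊16/2⌋ = 8.
No neighbour of 3 does as well, so 3 is the unique centroid.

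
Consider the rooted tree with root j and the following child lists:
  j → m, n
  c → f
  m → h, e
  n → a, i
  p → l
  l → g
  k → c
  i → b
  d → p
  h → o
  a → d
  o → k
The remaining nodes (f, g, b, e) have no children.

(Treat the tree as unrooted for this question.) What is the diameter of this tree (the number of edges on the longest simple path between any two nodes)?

BFS from f reaches g last, at distance 12; BFS from g confirms no node is farther.
Path: f-c-k-o-h-m-j-n-a-d-p-l-g.

12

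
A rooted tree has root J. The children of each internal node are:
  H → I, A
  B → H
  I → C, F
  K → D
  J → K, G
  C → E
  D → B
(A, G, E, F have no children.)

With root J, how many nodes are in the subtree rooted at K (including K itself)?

9

Descendants of K (including itself): K, D, B, H, I, A, F, C, E. That's 9.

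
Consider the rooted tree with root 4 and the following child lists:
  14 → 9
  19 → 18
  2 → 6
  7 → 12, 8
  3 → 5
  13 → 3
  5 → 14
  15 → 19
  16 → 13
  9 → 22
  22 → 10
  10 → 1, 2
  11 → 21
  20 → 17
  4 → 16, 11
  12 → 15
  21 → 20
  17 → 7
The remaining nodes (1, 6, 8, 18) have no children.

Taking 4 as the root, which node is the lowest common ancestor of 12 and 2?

12's ancestor chain is 12, 7, 17, 20, 21, 11, 4 and 2's is 2, 10, 22, 9, 14, 5, 3, 13, 16, 4; they first meet at 4.

4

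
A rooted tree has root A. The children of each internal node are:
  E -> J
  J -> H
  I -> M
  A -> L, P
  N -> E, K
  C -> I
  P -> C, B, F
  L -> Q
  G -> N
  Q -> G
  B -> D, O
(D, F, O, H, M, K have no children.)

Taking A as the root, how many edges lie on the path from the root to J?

6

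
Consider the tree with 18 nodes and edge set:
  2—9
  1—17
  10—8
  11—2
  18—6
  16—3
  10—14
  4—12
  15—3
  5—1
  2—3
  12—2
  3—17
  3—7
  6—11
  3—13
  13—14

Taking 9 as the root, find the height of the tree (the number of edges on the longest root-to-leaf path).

8 sits deepest: 9–2–3–13–14–10–8 — 6 edges from the root.

6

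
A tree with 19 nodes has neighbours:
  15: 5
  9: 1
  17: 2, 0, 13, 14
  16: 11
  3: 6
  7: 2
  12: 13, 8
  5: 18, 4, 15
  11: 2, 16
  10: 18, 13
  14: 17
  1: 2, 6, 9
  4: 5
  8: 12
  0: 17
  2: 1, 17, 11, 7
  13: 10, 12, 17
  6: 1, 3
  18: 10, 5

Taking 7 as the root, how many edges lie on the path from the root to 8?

Climbing from 8 to the root: 8 → 12 → 13 → 17 → 2 → 7. That's 5 steps.

5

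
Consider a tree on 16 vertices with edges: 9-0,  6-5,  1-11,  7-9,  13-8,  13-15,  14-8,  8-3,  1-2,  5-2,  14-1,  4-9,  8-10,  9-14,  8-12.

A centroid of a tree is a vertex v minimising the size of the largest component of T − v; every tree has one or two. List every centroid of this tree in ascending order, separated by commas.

14

Delete 14: the remaining components have sizes 6, 5, 4. Max 6 ≤ 8, so 14 is a centroid.
No neighbour of 14 does as well, so 14 is the unique centroid.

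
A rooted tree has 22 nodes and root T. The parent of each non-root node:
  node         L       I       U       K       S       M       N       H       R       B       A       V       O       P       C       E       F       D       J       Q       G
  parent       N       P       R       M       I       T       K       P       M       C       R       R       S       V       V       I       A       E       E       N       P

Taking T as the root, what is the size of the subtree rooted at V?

Descendants of V (including itself): V, P, C, I, G, H, B, E, S, D, J, O. That's 12.

12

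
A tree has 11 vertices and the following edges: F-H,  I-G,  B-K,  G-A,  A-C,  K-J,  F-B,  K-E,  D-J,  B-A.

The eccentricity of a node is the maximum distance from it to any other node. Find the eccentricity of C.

Distances from C peak at 5, attained at D.
C-A-B-K-J-D

5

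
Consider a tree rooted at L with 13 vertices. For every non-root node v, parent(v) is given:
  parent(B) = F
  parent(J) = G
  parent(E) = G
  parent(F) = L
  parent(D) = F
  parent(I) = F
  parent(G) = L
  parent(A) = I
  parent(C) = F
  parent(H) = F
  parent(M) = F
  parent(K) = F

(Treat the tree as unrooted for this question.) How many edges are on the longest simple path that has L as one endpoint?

Distances from L peak at 3, attained at A.
L–F–I–A

3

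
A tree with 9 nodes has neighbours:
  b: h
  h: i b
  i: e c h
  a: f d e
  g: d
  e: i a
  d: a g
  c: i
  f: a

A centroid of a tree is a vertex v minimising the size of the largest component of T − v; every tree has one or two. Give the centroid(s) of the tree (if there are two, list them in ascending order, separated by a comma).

e

If e is removed the pieces have sizes 4, 4, all ≤ ⌊9/2⌋ = 4.
No neighbour of e does as well, so e is the unique centroid.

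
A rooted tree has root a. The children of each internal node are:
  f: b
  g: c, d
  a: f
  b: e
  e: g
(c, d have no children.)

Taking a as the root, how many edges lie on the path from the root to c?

5

a → f → b → e → g → c — 5 edges.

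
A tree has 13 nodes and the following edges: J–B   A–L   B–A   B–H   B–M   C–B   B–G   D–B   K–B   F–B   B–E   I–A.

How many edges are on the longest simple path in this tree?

3

A longest path is L - A - B - G, with 3 edges.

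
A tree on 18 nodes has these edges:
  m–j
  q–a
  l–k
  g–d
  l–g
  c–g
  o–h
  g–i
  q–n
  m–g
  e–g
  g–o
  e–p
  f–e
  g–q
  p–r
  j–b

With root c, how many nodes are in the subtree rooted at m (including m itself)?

3

Descendants of m (including itself): m, j, b. That's 3.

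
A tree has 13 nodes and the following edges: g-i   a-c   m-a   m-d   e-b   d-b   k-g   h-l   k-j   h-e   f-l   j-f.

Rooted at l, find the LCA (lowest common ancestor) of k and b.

Path k→root: k j f l; path b→root: b e h l.
First common node: l.

l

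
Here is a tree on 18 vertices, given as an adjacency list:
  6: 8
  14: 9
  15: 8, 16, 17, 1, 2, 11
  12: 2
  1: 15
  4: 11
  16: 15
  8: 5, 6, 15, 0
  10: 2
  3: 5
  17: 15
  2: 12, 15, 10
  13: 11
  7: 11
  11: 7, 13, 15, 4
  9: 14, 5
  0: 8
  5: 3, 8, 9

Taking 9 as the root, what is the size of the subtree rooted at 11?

4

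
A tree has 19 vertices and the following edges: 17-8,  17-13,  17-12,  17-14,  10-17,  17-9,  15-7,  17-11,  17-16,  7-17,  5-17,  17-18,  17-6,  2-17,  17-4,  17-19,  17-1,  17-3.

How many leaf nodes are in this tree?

The leaves are 1, 2, 3, 4, 5, 6, 8, 9, 10, 11, 12, 13, 14, 15, 16, 18, 19.
That is 17 leaves.

17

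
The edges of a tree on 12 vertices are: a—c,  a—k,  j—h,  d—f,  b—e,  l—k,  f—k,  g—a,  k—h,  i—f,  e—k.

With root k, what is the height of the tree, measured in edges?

j sits deepest: k-h-j — 2 edges from the root.

2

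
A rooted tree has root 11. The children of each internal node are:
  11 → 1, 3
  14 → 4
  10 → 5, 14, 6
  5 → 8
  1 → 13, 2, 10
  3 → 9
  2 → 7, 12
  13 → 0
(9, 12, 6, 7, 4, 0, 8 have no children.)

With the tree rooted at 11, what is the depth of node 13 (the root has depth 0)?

2

Climbing from 13 to the root: 13–1–11. That's 2 steps.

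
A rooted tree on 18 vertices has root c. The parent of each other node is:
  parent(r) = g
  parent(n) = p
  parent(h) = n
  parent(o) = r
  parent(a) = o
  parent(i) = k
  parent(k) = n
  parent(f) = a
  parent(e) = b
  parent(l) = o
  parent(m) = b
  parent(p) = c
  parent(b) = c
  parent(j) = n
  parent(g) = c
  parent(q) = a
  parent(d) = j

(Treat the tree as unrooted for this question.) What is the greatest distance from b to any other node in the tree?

A farthest node from b is f (q also at distance 6).
The path b–c–g–r–o–a–f has 6 edges.

6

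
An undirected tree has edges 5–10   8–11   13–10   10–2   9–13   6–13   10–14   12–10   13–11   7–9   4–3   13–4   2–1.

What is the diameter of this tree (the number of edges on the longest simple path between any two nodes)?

5

Starting from 1, a farthest node is 8 at distance 5.
One longest path: 1 – 2 – 10 – 13 – 11 – 8.
So the diameter is 5.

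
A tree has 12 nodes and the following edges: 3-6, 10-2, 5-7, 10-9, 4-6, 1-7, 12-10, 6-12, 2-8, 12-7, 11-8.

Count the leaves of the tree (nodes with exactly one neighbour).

6

Exactly 6 nodes have a single neighbour: 1, 3, 4, 5, 9, 11.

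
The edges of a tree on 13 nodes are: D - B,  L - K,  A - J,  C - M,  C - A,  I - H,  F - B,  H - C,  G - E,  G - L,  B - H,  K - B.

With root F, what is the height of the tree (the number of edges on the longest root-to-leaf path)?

5

The longest root-to-leaf path is F–B–K–L–G–E (5 edges).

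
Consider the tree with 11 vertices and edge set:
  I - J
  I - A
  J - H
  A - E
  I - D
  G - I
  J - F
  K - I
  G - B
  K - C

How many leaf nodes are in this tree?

Degree-1 nodes: B, C, D, E, F, H — 6 of them.

6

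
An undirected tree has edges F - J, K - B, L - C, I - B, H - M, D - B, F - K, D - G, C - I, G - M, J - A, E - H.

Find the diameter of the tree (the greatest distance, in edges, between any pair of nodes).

9

BFS from E reaches A last, at distance 9; BFS from A confirms no node is farther.
Path: E - H - M - G - D - B - K - F - J - A.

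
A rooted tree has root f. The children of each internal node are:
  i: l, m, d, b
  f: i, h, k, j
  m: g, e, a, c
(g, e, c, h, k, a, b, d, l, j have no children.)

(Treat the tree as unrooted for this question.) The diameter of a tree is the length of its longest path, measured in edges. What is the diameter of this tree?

Starting from k, a farthest node is g at distance 4.
One longest path: k–f–i–m–g.
So the diameter is 4.

4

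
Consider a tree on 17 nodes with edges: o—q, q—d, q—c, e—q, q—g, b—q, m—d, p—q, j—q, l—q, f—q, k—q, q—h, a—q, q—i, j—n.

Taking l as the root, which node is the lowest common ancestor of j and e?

q

Ancestors of j (toward the root): j, q, l.
Ancestors of e: e, q, l.
The deepest node appearing in both lists is q.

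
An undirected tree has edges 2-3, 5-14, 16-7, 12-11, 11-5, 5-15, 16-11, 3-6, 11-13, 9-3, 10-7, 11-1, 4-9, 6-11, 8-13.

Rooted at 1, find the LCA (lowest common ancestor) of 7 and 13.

Ancestors of 7 (toward the root): 7, 16, 11, 1.
Ancestors of 13: 13, 11, 1.
The deepest node appearing in both lists is 11.

11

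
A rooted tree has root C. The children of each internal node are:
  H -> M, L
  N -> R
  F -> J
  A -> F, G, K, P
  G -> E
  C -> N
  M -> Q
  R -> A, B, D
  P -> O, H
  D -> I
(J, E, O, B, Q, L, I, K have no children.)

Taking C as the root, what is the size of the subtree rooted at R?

The subtree rooted at R contains: R, B, A, D, P, G, F, K, I, H, O, E, J, M, L, Q — 16 nodes.

16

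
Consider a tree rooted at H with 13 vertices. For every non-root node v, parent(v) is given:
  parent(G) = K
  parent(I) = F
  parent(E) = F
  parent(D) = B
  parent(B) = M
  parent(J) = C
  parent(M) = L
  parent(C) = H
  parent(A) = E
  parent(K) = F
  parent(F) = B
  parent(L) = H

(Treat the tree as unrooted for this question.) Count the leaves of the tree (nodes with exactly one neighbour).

5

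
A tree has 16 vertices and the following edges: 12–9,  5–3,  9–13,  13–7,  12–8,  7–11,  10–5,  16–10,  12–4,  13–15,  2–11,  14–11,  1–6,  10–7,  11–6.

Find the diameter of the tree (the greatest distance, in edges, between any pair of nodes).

7

A longest path is 1-6-11-7-13-9-12-8, with 7 edges.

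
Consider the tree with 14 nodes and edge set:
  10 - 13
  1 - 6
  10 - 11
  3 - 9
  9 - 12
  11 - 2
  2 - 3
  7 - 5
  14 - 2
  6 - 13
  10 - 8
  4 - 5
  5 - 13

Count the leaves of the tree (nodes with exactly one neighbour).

Degree-1 nodes: 1, 4, 7, 8, 12, 14 — 6 of them.

6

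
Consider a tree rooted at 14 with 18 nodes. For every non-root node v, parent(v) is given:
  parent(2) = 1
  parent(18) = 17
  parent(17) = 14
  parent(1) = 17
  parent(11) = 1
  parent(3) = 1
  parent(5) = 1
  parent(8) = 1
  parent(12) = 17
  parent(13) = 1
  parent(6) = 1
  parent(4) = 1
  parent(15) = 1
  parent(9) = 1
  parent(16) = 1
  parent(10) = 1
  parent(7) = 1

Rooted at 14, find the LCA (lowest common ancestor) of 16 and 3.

1

16's ancestor chain is 16, 1, 17, 14 and 3's is 3, 1, 17, 14; they first meet at 1.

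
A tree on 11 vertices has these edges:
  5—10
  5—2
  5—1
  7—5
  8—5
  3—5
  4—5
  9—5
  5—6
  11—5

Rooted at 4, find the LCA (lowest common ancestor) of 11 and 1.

11's ancestor chain is 11, 5, 4 and 1's is 1, 5, 4; they first meet at 5.

5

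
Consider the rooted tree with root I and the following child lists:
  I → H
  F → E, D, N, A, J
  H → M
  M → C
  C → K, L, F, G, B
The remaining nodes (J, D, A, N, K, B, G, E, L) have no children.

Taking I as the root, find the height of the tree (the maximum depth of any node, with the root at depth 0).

E sits deepest: I-H-M-C-F-E — 5 edges from the root.

5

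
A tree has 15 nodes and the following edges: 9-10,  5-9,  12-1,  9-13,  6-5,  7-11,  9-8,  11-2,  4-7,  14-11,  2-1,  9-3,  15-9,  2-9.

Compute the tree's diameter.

BFS from 6 reaches 4 last, at distance 6; BFS from 4 confirms no node is farther.
Path: 6 - 5 - 9 - 2 - 11 - 7 - 4.

6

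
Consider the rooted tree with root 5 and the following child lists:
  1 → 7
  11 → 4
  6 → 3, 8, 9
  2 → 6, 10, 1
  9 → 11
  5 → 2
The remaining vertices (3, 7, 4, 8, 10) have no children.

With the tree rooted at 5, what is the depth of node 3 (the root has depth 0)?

3

Climbing from 3 to the root: 3–6–2–5. That's 3 steps.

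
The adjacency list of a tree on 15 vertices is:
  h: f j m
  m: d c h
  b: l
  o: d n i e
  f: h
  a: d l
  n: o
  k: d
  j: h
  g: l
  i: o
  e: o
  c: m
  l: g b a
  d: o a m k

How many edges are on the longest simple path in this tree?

6

BFS from j reaches b last, at distance 6; BFS from b confirms no node is farther.
Path: j – h – m – d – a – l – b.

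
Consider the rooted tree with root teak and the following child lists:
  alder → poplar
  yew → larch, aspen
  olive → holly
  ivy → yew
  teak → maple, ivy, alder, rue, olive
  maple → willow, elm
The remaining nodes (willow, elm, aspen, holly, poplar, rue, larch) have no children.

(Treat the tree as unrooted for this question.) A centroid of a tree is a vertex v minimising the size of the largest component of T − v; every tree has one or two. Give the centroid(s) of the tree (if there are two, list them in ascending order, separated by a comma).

Removing teak splits the tree into components of sizes 4, 3, 2, 2, 1; the largest is 4 ≤ ⌊13/2⌋ = 6.
No neighbour of teak does as well, so teak is the unique centroid.

teak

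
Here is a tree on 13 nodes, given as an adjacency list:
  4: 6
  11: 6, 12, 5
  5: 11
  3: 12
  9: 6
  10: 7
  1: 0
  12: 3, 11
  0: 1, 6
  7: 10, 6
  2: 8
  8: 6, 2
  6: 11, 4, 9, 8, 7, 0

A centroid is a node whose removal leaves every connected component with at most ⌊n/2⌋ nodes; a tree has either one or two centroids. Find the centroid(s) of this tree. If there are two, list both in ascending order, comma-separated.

Removing 6 splits the tree into components of sizes 4, 2, 2, 2, 1, 1; the largest is 4 ≤ ⌊13/2⌋ = 6.
No neighbour of 6 does as well, so 6 is the unique centroid.

6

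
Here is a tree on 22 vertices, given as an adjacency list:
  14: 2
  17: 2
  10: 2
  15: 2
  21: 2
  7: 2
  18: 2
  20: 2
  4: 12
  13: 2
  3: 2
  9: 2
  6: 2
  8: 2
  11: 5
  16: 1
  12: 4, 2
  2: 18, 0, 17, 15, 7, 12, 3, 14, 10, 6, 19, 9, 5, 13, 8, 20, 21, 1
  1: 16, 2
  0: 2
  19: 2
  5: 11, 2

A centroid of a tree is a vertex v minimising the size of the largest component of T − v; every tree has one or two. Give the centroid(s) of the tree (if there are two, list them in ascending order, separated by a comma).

Removing 2 splits the tree into components of sizes 2, 2, 2, 1, 1, 1, 1, 1, 1, 1, 1, 1, 1, 1, 1, 1, 1, 1; the largest is 2 ≤ ⌊22/2⌋ = 11.
Every other node leaves some component of size > 11, so the centroid is unique.

2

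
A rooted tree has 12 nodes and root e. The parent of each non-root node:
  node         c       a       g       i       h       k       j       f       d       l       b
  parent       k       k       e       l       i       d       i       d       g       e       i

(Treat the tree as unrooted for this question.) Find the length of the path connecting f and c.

Walking from f: f – d – k – c. Length 3.

3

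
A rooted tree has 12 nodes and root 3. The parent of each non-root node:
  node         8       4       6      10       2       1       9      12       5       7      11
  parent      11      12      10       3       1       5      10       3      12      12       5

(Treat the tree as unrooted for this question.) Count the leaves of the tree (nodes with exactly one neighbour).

Degree-1 nodes: 2, 4, 6, 7, 8, 9 — 6 of them.

6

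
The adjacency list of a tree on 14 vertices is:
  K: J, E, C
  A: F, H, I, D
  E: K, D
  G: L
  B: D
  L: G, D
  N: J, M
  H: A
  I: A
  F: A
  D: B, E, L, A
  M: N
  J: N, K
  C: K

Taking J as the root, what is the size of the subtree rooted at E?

The subtree rooted at E contains: E, D, L, B, A, G, F, I, H — 9 nodes.

9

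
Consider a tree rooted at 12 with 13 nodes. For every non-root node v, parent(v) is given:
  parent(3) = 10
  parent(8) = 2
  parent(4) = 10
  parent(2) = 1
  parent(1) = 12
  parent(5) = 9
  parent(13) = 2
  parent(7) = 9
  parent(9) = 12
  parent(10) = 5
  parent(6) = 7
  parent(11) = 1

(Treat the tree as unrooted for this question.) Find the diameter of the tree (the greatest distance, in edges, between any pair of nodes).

7

BFS from 13 reaches 3 last, at distance 7; BFS from 3 confirms no node is farther.
Path: 13 – 2 – 1 – 12 – 9 – 5 – 10 – 3.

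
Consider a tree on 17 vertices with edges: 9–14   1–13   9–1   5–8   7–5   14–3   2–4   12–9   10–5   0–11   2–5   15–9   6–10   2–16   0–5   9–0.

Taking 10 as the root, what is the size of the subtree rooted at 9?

7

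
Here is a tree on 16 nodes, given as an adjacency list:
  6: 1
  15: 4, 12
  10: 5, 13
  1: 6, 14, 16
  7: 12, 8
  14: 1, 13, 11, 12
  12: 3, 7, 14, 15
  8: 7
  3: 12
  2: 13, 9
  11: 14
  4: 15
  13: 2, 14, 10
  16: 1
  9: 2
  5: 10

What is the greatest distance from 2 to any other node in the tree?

5

A farthest node from 2 is 8 (4 also at distance 5).
The path 2–13–14–12–7–8 has 5 edges.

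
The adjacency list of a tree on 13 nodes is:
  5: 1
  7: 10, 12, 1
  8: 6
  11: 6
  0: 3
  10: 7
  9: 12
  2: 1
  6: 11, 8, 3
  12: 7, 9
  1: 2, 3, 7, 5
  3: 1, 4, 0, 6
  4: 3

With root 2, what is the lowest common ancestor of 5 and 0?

Ancestors of 5 (toward the root): 5, 1, 2.
Ancestors of 0: 0, 3, 1, 2.
The deepest node appearing in both lists is 1.

1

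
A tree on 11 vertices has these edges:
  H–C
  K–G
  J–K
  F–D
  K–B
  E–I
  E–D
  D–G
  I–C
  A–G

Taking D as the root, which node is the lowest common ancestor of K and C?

K's ancestor chain is K, G, D and C's is C, I, E, D; they first meet at D.

D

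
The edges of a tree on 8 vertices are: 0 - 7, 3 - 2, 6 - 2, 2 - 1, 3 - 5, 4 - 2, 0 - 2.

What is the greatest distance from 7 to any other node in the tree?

The node farthest from 7 is 5, via 7-0-2-3-5 — 4 edges.

4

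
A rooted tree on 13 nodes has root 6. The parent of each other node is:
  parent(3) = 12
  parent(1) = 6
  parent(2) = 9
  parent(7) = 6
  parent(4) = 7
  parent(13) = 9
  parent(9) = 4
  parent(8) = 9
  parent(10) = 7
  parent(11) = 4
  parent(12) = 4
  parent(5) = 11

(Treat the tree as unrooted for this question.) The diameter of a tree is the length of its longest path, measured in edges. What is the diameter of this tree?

5

Starting from 1, a farthest node is 2 at distance 5.
One longest path: 1 - 6 - 7 - 4 - 9 - 2.
So the diameter is 5.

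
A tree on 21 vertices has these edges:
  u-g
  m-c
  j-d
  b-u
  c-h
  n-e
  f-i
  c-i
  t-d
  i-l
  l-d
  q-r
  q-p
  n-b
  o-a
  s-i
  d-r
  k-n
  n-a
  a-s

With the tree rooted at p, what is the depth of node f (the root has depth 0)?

p–q–r–d–l–i–f — 6 edges.

6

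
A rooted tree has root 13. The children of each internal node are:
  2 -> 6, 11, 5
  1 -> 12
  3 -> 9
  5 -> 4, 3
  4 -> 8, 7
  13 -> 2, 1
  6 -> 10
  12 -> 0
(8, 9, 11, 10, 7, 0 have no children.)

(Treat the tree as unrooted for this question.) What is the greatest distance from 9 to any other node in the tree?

Distances from 9 peak at 7, attained at 0.
9–3–5–2–13–1–12–0

7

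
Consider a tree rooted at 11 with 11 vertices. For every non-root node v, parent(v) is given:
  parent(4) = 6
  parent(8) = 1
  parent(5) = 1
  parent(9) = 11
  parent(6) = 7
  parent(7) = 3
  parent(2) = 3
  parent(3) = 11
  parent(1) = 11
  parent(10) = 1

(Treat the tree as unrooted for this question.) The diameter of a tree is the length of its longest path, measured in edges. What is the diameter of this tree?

Starting from 4, a farthest node is 10 at distance 6.
One longest path: 4 - 6 - 7 - 3 - 11 - 1 - 10.
So the diameter is 6.

6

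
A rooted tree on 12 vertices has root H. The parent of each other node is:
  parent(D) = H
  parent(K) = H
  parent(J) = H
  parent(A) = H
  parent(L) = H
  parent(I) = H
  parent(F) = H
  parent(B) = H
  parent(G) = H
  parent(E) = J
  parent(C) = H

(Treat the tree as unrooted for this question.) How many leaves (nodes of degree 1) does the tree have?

Exactly 10 nodes have a single neighbour: A, B, C, D, E, F, G, I, K, L.

10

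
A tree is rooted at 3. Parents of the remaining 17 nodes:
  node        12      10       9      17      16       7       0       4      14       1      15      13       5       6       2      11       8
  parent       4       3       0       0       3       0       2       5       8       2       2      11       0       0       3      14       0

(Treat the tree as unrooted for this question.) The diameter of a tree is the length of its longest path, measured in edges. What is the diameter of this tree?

BFS from 13 reaches 12 last, at distance 7; BFS from 12 confirms no node is farther.
Path: 13-11-14-8-0-5-4-12.

7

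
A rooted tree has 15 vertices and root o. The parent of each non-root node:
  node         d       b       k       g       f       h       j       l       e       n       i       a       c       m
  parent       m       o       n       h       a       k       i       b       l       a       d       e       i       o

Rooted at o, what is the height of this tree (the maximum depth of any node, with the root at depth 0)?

8

g sits deepest: o – b – l – e – a – n – k – h – g — 8 edges from the root.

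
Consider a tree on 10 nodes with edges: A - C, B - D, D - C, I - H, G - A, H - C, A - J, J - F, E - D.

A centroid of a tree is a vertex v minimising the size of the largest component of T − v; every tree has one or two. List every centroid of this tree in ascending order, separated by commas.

C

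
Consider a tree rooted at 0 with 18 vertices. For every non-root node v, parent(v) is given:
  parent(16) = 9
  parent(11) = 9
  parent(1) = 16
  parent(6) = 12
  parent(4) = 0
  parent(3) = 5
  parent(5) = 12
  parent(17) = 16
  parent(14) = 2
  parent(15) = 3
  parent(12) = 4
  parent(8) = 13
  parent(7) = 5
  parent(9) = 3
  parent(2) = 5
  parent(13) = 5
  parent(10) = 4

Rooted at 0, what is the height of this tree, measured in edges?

The longest root-to-leaf path is 0 – 4 – 12 – 5 – 3 – 9 – 16 – 17 (7 edges).

7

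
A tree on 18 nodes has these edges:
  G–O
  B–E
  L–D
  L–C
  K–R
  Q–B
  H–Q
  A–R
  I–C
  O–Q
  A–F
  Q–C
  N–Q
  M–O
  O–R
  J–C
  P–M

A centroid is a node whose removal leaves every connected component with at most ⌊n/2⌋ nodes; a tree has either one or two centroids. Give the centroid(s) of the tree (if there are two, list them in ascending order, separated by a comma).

Q

Removing Q splits the tree into components of sizes 8, 5, 2, 1, 1; the largest is 8 ≤ ⌊18/2⌋ = 9.
No neighbour of Q does as well, so Q is the unique centroid.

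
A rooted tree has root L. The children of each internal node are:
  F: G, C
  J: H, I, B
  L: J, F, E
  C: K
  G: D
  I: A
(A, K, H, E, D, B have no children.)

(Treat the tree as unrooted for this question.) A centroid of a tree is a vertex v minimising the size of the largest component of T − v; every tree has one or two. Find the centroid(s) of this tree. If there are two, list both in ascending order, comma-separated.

L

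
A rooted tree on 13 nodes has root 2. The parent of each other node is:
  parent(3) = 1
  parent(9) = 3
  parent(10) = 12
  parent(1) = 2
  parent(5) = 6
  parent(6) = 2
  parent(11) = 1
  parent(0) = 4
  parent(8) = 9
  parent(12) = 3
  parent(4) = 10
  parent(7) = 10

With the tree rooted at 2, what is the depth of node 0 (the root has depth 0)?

Path from 2 to 0: 2–1–3–12–10–4–0, which has 6 edges.

6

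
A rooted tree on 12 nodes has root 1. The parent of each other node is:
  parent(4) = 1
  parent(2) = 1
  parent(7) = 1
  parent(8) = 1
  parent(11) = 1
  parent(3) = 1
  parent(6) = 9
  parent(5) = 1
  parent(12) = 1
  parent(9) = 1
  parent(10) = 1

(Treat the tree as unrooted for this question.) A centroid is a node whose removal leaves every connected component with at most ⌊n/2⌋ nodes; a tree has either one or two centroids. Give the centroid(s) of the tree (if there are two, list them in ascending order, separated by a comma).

Delete 1: the remaining components have sizes 2, 1, 1, 1, 1, 1, 1, 1, 1, 1. Max 2 ≤ 6, so 1 is a centroid.
No neighbour of 1 does as well, so 1 is the unique centroid.

1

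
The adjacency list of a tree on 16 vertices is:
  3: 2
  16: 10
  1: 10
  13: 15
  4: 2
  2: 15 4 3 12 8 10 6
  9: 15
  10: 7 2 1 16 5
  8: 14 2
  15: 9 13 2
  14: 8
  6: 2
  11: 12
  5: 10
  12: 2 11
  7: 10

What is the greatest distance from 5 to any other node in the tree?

The node farthest from 5 is 14 (9, 13, 11 also at distance 4), via 5–10–2–8–14 — 4 edges.

4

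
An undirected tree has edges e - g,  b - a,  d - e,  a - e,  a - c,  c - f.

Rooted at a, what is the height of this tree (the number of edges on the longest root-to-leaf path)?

2

A deepest node is f, reached by a-c-f.
That path has 2 edges, so the height is 2.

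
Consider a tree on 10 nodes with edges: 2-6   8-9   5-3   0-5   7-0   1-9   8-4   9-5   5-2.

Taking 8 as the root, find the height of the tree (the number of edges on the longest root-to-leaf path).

4

A deepest node is 6, reached by 8 → 9 → 5 → 2 → 6.
That path has 4 edges, so the height is 4.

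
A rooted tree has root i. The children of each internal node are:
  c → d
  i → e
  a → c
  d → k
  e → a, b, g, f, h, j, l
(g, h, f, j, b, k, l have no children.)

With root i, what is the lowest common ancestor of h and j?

e

h's ancestor chain is h, e, i and j's is j, e, i; they first meet at e.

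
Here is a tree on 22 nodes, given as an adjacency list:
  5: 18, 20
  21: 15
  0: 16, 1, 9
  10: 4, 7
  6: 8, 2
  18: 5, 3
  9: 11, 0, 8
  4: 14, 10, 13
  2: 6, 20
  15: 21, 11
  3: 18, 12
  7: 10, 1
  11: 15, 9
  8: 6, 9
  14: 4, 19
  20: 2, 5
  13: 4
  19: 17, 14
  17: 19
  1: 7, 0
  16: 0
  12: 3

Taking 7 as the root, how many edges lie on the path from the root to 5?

8

Climbing from 5 to the root: 5–20–2–6–8–9–0–1–7. That's 8 steps.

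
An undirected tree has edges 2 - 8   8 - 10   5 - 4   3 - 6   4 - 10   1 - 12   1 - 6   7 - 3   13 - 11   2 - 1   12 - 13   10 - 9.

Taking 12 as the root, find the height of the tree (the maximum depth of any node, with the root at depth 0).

6

5 sits deepest: 12–1–2–8–10–4–5 — 6 edges from the root.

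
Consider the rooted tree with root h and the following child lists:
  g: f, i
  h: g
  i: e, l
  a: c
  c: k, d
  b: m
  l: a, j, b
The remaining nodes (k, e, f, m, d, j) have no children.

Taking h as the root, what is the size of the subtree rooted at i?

10

Descendants of i (including itself): i, l, e, b, j, a, m, c, k, d. That's 10.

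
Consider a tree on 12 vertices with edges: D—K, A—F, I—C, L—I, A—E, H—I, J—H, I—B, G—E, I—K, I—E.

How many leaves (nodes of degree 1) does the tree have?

7

The leaves are B, C, D, F, G, J, L.
That is 7 leaves.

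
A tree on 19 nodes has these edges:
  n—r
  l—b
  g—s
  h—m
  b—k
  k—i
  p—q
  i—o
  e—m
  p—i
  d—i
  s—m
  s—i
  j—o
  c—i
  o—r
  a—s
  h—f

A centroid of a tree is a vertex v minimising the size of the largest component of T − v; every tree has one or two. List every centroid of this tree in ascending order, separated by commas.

i

Removing i splits the tree into components of sizes 7, 4, 3, 2, 1, 1; the largest is 7 ≤ ⌊19/2⌋ = 9.
No neighbour of i does as well, so i is the unique centroid.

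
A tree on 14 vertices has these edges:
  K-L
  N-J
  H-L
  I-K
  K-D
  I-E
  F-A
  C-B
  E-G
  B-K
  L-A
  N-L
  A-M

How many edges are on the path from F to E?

5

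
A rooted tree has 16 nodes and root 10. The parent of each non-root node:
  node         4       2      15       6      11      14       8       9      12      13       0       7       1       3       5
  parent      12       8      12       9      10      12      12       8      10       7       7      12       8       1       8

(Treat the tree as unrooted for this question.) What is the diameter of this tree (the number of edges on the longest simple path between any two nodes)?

Starting from 13, a farthest node is 3 at distance 5.
One longest path: 13-7-12-8-1-3.
So the diameter is 5.

5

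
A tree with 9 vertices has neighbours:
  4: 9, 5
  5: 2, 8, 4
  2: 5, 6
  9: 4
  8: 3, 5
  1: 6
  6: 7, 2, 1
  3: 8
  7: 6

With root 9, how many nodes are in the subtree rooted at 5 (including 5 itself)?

7

5's subtree: {5, 8, 2, 3, 6, 1, 7}, size 7.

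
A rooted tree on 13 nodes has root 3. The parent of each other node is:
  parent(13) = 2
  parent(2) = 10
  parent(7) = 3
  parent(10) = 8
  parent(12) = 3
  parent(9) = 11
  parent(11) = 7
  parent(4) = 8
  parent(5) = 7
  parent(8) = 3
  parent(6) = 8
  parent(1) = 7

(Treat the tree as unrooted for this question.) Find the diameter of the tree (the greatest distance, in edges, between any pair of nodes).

Starting from 13, a farthest node is 9 at distance 7.
One longest path: 13–2–10–8–3–7–11–9.
So the diameter is 7.

7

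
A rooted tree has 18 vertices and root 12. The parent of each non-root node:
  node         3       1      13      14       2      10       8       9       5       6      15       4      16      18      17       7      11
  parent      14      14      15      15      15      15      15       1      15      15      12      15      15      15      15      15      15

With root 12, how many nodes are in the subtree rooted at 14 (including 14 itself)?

Descendants of 14 (including itself): 14, 3, 1, 9. That's 4.

4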